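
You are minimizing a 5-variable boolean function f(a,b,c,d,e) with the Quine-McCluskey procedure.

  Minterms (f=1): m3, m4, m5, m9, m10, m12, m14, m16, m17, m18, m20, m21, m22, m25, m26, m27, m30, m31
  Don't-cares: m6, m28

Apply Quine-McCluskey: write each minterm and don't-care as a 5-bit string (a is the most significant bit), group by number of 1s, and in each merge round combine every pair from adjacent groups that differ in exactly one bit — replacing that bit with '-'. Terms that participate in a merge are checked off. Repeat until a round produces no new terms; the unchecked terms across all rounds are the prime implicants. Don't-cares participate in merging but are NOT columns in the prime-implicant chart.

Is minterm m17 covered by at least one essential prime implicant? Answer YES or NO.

NO

Round 0: 00011 00100✓ 00101✓ 00110✓ 01001✓ 01010✓ 01100✓ 01110✓ 10000✓ 10001✓ 10010✓ 10100✓ 10101✓ 10110✓ 11001✓ 11010✓ 11011✓ 11100✓ 11110✓ 11111✓
Round 1: -0100✓ -0101✓ -0110✓ -1001 -1010✓ -1100✓ -1110✓ 0-100✓ 0-110✓ 001-0✓ 0010-✓ 01-10✓ 011-0✓ 1-001 1-010✓ 1-100✓ 1-110✓ 10-00✓ 10-01✓ 10-10✓ 100-0✓ 1000-✓ 101-0✓ 1010-✓ 11-10✓ 11-11✓ 110-1 1101-✓ 111-0✓ 1111-✓
Round 2: --100✓ --110✓ -01-0✓ -010- -1-10 -11-0✓ 0-1-0✓ 1--10 1-1-0✓ 10--0 10-0- 11-1-
Round 3: --1-0
PIs = {--1-0, -010-, -1-10, -1001, 00011, 1--10, 1-001, 10--0, 10-0-, 11-1-, 110-1}
Coverage chart:
  m3: 00011 ←essential
  m4: --1-0,-010-
  m5: -010- ←essential
  m9: -1001 ←essential
  m10: -1-10 ←essential
  m12: --1-0 ←essential
  m14: --1-0,-1-10
  m16: 10--0,10-0-
  m17: 1-001,10-0-
  m18: 1--10,10--0
  m20: --1-0,-010-,10--0,10-0-
  m21: -010-,10-0-
  m22: --1-0,1--10,10--0
  m25: -1001,1-001,110-1
  m26: -1-10,1--10,11-1-
  m27: 11-1-,110-1
  m30: --1-0,-1-10,1--10,11-1-
  m31: 11-1- ←essential
Essential: --1-0, -010-, -1-10, -1001, 00011, 11-1-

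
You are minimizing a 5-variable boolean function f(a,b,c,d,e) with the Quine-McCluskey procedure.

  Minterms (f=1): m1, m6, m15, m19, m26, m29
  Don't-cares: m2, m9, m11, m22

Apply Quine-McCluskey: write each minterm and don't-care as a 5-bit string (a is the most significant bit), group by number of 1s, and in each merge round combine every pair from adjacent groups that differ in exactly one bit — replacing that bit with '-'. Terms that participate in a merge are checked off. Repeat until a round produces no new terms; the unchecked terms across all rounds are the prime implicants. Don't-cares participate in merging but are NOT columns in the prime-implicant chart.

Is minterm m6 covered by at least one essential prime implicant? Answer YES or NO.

NO

Round 0: 00001✓ 00010✓ 00110✓ 01001✓ 01011✓ 01111✓ 10011 10110✓ 11010 11101
Round 1: -0110 0-001 00-10 01-11 010-1
PIs = {-0110, 0-001, 00-10, 01-11, 010-1, 10011, 11010, 11101}
Coverage chart:
  m1: 0-001 ←essential
  m6: -0110,00-10
  m15: 01-11 ←essential
  m19: 10011 ←essential
  m26: 11010 ←essential
  m29: 11101 ←essential
Essential: 0-001, 01-11, 10011, 11010, 11101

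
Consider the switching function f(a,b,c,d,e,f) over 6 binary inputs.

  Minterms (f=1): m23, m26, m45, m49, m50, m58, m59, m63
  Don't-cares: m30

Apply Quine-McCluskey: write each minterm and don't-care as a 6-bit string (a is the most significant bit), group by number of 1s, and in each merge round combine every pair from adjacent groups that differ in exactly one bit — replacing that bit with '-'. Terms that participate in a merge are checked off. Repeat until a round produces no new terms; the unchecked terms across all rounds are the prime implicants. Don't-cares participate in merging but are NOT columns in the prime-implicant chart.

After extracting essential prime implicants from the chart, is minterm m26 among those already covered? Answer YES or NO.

size-2^0 implicants → 010111  011010(✓)  011110(✓)  101101  110001  110010(✓)  111010(✓)  111011(✓)  111111(✓)
size-2^1 implicants → -11010  011-10  11-010  111-11  11101-
Unchecked terms (primes): -11010, 010111, 011-10, 101101, 11-010, 110001, 111-11, 11101-
Minterm coverage:
  m23 ⊆ 010111 [E]
  m26 ⊆ -11010,011-10
  m45 ⊆ 101101 [E]
  m49 ⊆ 110001 [E]
  m50 ⊆ 11-010 [E]
  m58 ⊆ -11010,11-010,11101-
  m59 ⊆ 111-11,11101-
  m63 ⊆ 111-11 [E]
E = {010111, 101101, 11-010, 110001, 111-11}

NO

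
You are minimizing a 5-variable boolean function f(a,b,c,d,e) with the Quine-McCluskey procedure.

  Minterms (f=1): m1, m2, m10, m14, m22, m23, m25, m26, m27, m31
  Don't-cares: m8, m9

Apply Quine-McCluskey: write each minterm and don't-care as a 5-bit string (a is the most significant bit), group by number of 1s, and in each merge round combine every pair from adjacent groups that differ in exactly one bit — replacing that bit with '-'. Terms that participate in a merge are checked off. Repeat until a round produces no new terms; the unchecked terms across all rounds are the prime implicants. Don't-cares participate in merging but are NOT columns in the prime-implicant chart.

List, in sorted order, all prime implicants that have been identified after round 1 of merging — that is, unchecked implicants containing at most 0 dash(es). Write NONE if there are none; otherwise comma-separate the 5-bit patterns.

NONE

Round 0: 00001✓ 00010✓ 01000✓ 01001✓ 01010✓ 01110✓ 10110✓ 10111✓ 11001✓ 11010✓ 11011✓ 11111✓
Round 1: -1001 -1010 0-001 0-010 01-10 010-0 0100- 1-111 1011- 11-11 110-1 1101-
PIs = {-1001, -1010, 0-001, 0-010, 01-10, 010-0, 0100-, 1-111, 1011-, 11-11, 110-1, 1101-}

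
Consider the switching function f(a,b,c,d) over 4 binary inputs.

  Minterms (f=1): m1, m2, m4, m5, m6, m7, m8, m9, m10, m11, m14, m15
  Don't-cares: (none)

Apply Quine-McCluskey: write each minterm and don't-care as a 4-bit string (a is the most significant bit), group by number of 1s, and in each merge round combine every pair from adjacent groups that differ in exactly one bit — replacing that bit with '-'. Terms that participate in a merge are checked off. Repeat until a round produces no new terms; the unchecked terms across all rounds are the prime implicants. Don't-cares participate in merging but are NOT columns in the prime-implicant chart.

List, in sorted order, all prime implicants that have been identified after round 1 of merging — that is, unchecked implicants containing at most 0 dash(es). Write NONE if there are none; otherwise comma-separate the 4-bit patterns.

NONE

[col 0] 0001*, 0010*, 0100*, 0101*, 0110*, 0111*, 1000*, 1001*, 1010*, 1011*, 1110*, 1111*
[col 1] -001, -010*, -110*, -111*, 0-01, 0-10*, 01-0*, 01-1*, 010-*, 011-*, 1-10*, 1-11*, 10-0*, 10-1*, 100-*, 101-*, 111-*
[col 2] --10, -11-, 01--, 1-1-, 10--
Prime implicants: --10, -001, -11-, 0-01, 01--, 1-1-, 10--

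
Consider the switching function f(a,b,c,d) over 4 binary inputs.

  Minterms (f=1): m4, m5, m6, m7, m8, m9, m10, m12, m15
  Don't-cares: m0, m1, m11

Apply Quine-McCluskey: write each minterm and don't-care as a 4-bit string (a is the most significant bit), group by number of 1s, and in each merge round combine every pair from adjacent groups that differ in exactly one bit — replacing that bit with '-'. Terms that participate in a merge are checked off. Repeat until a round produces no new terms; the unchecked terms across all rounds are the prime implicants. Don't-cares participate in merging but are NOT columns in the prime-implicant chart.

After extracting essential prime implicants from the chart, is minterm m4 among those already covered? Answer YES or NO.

YES

size-2^0 implicants → 0000(✓)  0001(✓)  0100(✓)  0101(✓)  0110(✓)  0111(✓)  1000(✓)  1001(✓)  1010(✓)  1011(✓)  1100(✓)  1111(✓)
size-2^1 implicants → -000(✓)  -001(✓)  -100(✓)  -111  0-00(✓)  0-01(✓)  000-(✓)  01-0(✓)  01-1(✓)  010-(✓)  011-(✓)  1-00(✓)  1-11  10-0(✓)  10-1(✓)  100-(✓)  101-(✓)
size-2^2 implicants → --00  -00-  0-0-  01--  10--
Unchecked terms (primes): --00, -00-, -111, 0-0-, 01--, 1-11, 10--
Minterm coverage:
  m4 ⊆ --00,0-0-,01--
  m5 ⊆ 0-0-,01--
  m6 ⊆ 01-- [E]
  m7 ⊆ -111,01--
  m8 ⊆ --00,-00-,10--
  m9 ⊆ -00-,10--
  m10 ⊆ 10-- [E]
  m12 ⊆ --00 [E]
  m15 ⊆ -111,1-11
E = {--00, 01--, 10--}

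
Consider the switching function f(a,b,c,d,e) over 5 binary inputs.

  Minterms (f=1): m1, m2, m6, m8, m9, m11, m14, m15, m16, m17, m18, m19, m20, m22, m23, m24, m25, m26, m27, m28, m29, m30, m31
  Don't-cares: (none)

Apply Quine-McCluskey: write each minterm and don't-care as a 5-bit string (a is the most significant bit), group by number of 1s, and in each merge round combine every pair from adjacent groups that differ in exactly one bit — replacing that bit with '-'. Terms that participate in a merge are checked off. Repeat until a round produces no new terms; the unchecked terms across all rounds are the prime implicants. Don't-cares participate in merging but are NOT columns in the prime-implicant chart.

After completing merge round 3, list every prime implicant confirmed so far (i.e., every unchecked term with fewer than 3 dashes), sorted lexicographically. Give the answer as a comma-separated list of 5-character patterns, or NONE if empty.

size-2^0 implicants → 00001(✓)  00010(✓)  00110(✓)  01000(✓)  01001(✓)  01011(✓)  01110(✓)  01111(✓)  10000(✓)  10001(✓)  10010(✓)  10011(✓)  10100(✓)  10110(✓)  10111(✓)  11000(✓)  11001(✓)  11010(✓)  11011(✓)  11100(✓)  11101(✓)  11110(✓)  11111(✓)
size-2^1 implicants → -0001(✓)  -0010(✓)  -0110(✓)  -1000(✓)  -1001(✓)  -1011(✓)  -1110(✓)  -1111(✓)  0-001(✓)  0-110(✓)  00-10(✓)  01-11(✓)  010-1(✓)  0100-(✓)  0111-(✓)  1-000(✓)  1-001(✓)  1-010(✓)  1-011(✓)  1-100(✓)  1-110(✓)  1-111(✓)  10-00(✓)  10-10(✓)  10-11(✓)  100-0(✓)  100-1(✓)  1000-(✓)  1001-(✓)  101-0(✓)  1011-(✓)  11-00(✓)  11-01(✓)  11-10(✓)  11-11(✓)  110-0(✓)  110-1(✓)  1100-(✓)  1101-(✓)  111-0(✓)  111-1(✓)  1110-(✓)  1111-(✓)
size-2^2 implicants → --001  --110  -0-10  -1-11  -10-1  -100-  -111-  1--00(✓)  1--10(✓)  1--11(✓)  1-0-0(✓)  1-0-1(✓)  1-00-(✓)  1-01-(✓)  1-1-0(✓)  1-11-(✓)  10--0(✓)  10-1-(✓)  100--(✓)  11--0(✓)  11--1(✓)  11-0-(✓)  11-1-(✓)  110--(✓)  111--(✓)
size-2^3 implicants → 1---0  1--1-  1-0--  11---
Unchecked terms (primes): --001, --110, -0-10, -1-11, -10-1, -100-, -111-, 1---0, 1--1-, 1-0--, 11---

--001, --110, -0-10, -1-11, -10-1, -100-, -111-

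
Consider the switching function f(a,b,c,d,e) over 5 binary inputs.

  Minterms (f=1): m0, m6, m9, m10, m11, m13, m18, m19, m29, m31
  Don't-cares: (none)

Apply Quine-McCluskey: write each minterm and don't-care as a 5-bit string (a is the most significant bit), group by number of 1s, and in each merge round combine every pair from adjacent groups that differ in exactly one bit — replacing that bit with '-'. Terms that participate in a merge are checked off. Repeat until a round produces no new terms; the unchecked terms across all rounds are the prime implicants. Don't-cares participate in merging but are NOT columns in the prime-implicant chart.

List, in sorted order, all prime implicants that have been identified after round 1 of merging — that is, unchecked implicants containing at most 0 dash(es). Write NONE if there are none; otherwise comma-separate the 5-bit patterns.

00000, 00110

Round 0: 00000 00110 01001✓ 01010✓ 01011✓ 01101✓ 10010✓ 10011✓ 11101✓ 11111✓
Round 1: -1101 01-01 010-1 0101- 1001- 111-1
PIs = {-1101, 00000, 00110, 01-01, 010-1, 0101-, 1001-, 111-1}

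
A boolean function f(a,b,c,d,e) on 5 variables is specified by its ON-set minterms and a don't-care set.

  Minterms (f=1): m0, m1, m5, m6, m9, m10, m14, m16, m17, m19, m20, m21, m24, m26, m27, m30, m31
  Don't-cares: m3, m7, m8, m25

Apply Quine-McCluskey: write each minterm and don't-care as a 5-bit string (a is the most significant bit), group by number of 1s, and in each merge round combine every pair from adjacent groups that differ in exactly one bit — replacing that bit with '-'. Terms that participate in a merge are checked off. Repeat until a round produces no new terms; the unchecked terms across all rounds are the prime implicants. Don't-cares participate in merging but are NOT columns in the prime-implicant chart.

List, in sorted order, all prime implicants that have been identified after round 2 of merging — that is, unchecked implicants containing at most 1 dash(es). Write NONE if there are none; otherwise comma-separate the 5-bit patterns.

Round 0: 00000✓ 00001✓ 00011✓ 00101✓ 00110✓ 00111✓ 01000✓ 01001✓ 01010✓ 01110✓ 10000✓ 10001✓ 10011✓ 10100✓ 10101✓ 11000✓ 11001✓ 11010✓ 11011✓ 11110✓ 11111✓
Round 1: -0000✓ -0001✓ -0011✓ -0101✓ -1000✓ -1001✓ -1010✓ -1110✓ 0-000✓ 0-001✓ 0-110 00-01✓ 00-11✓ 000-1✓ 0000-✓ 001-1✓ 0011- 01-10✓ 010-0✓ 0100-✓ 1-000✓ 1-001✓ 1-011✓ 10-00✓ 10-01✓ 100-1✓ 1000-✓ 1010-✓ 11-10✓ 11-11✓ 110-0✓ 110-1✓ 1100-✓ 1101-✓ 1111-✓
Round 2: --000✓ --001✓ -0-01 -00-1 -000-✓ -1-10 -10-0 -100-✓ 0-00-✓ 00--1 1-0-1 1-00-✓ 10-0- 11-1- 110--
Round 3: --00-
PIs = {--00-, -0-01, -00-1, -1-10, -10-0, 0-110, 00--1, 0011-, 1-0-1, 10-0-, 11-1-, 110--}

0-110, 0011-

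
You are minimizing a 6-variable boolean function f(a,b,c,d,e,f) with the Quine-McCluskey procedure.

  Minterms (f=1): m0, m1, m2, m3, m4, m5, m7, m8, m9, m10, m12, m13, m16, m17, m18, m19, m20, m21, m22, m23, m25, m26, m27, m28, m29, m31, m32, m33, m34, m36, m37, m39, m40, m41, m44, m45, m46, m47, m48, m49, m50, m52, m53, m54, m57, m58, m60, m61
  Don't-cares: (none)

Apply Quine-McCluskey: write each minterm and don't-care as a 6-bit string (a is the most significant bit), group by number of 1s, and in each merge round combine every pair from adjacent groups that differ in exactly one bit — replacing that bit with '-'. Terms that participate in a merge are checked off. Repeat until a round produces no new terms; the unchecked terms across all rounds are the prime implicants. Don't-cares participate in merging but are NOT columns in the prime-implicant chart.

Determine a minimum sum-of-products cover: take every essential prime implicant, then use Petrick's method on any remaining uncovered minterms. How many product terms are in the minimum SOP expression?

Round 0: 000000✓ 000001✓ 000010✓ 000011✓ 000100✓ 000101✓ 000111✓ 001000✓ 001001✓ 001010✓ 001100✓ 001101✓ 010000✓ 010001✓ 010010✓ 010011✓ 010100✓ 010101✓ 010110✓ 010111✓ 011001✓ 011010✓ 011011✓ 011100✓ 011101✓ 011111✓ 100000✓ 100001✓ 100010✓ 100100✓ 100101✓ 100111✓ 101000✓ 101001✓ 101100✓ 101101✓ 101110✓ 101111✓ 110000✓ 110001✓ 110010✓ 110100✓ 110101✓ 110110✓ 111001✓ 111010✓ 111100✓ 111101✓
Round 1: -00000✓ -00001✓ -00010✓ -00100✓ -00101✓ -00111✓ -01000✓ -01001✓ -01100✓ -01101✓ -10000✓ -10001✓ -10010✓ -10100✓ -10101✓ -10110✓ -11001✓ -11010✓ -11100✓ -11101✓ 0-0000✓ 0-0001✓ 0-0010✓ 0-0011✓ 0-0100✓ 0-0101✓ 0-0111✓ 0-1001✓ 0-1010✓ 0-1100✓ 0-1101✓ 00-000✓ 00-001✓ 00-010✓ 00-100✓ 00-101✓ 000-00✓ 000-01✓ 000-11✓ 0000-0✓ 0000-1✓ 00000-✓ 00001-✓ 0001-1✓ 00010-✓ 001-00✓ 001-01✓ 0010-0✓ 00100-✓ 00110-✓ 01-001✓ 01-010✓ 01-011✓ 01-100✓ 01-101✓ 01-111✓ 010-00✓ 010-01✓ 010-10✓ 010-11✓ 0100-0✓ 0100-1✓ 01000-✓ 01001-✓ 0101-0✓ 0101-1✓ 01010-✓ 01011-✓ 011-01✓ 011-11✓ 0110-1✓ 01101-✓ 0111-1✓ 01110-✓ 1-0000✓ 1-0001✓ 1-0010✓ 1-0100✓ 1-0101✓ 1-1001✓ 1-1100✓ 1-1101✓ 10-000✓ 10-001✓ 10-100✓ 10-101✓ 10-111✓ 100-00✓ 100-01✓ 1000-0✓ 10000-✓ 1001-1✓ 10010-✓ 101-00✓ 101-01✓ 10100-✓ 1011-0✓ 1011-1✓ 10110-✓ 10111-✓ 11-001✓ 11-010✓ 11-100✓ 11-101✓ 110-00✓ 110-01✓ 110-10✓ 1100-0✓ 11000-✓ 1101-0✓ 11010-✓ 111-01✓ 11110-✓
Round 2: --0000✓ --0001✓ --0010✓ --0100✓ --0101✓ --1001✓ --1100✓ --1101✓ -0-000✓ -0-001✓ -0-100✓ -0-101✓ -00-00✓ -00-01✓ -000-0✓ -0000-✓ -001-1 -0010-✓ -01-00✓ -01-01✓ -0100-✓ -0110-✓ -1-001✓ -1-010 -1-100✓ -1-101✓ -10-00✓ -10-01✓ -10-10✓ -100-0✓ -1000-✓ -101-0✓ -1010-✓ -11-01✓ -1110-✓ 0--001✓ 0--010 0--100✓ 0--101✓ 0-0-00✓ 0-0-01✓ 0-0-11✓ 0-00-0✓ 0-00-1✓ 0-000-✓ 0-001-✓ 0-01-1✓ 0-010-✓ 0-1-01✓ 0-110-✓ 00--00✓ 00--01✓ 00-0-0 00-00-✓ 00-10-✓ 000--1✓ 000-0-✓ 0000--✓ 001-0-✓ 01--01✓ 01--11✓ 01-0-1✓ 01-01- 01-1-1✓ 01-10-✓ 010--0✓ 010--1✓ 010-0-✓ 010-1-✓ 0100--✓ 0101--✓ 011--1✓ 1--001✓ 1--100✓ 1--101✓ 1-0-00✓ 1-0-01✓ 1-00-0✓ 1-000-✓ 1-010-✓ 1-1-01✓ 1-110-✓ 10--00✓ 10--01✓ 10-00-✓ 10-1-1 10-10-✓ 100-0-✓ 101-0-✓ 1011-- 11--01✓ 11-10-✓ 110--0✓ 110-0-✓
Round 3: ---001✓ ---100✓ ---101✓ --0-00✓ --0-01✓ --00-0 --000-✓ --010-✓ --1-01✓ --110-✓ -0--00✓ -0--01✓ -0-00-✓ -0-10-✓ -00-0-✓ -01-0-✓ -1--01✓ -1-10-✓ -10--0 -10-0-✓ 0---01✓ 0--10-✓ 0-0--1 0-0-0-✓ 0-00-- 00--0-✓ 01---1 010--- 1---01✓ 1--10-✓ 1-0-0-✓ 10--0-✓
Round 4: ----01 ---10- --0-0- -0--0-
PIs = {----01, ---10-, --0-0-, --00-0, -0--0-, -001-1, -1-010, -10--0, 0--010, 0-0--1, 0-00--, 00-0-0, 01---1, 01-01-, 010---, 10-1-1, 1011--}
Coverage chart:
  m0: --0-0-,--00-0,-0--0-,0-00--,00-0-0
  m1: ----01,--0-0-,-0--0-,0-0--1,0-00--
  m2: --00-0,0--010,0-00--,00-0-0
  m3: 0-0--1,0-00--
  m4: ---10-,--0-0-,-0--0-
  m5: ----01,---10-,--0-0-,-0--0-,-001-1,0-0--1
  m7: -001-1,0-0--1
  m8: -0--0-,00-0-0
  m9: ----01,-0--0-
  m10: 0--010,00-0-0
  m12: ---10-,-0--0-
  m13: ----01,---10-,-0--0-
  m16: --0-0-,--00-0,-10--0,0-00--,010---
  m17: ----01,--0-0-,0-0--1,0-00--,01---1,010---
  m18: --00-0,-1-010,-10--0,0--010,0-00--,01-01-,010---
  m19: 0-0--1,0-00--,01---1,01-01-,010---
  m20: ---10-,--0-0-,-10--0,010---
  m21: ----01,---10-,--0-0-,0-0--1,01---1,010---
  m22: -10--0,010---
  m23: 0-0--1,01---1,010---
  m25: ----01,01---1
  m26: -1-010,0--010,01-01-
  m27: 01---1,01-01-
  m28: ---10- ←essential
  m29: ----01,---10-,01---1
  m31: 01---1 ←essential
  m32: --0-0-,--00-0,-0--0-
  m33: ----01,--0-0-,-0--0-
  m34: --00-0 ←essential
  m36: ---10-,--0-0-,-0--0-
  m37: ----01,---10-,--0-0-,-0--0-,-001-1,10-1-1
  m39: -001-1,10-1-1
  m40: -0--0- ←essential
  m41: ----01,-0--0-
  m44: ---10-,-0--0-,1011--
  m45: ----01,---10-,-0--0-,10-1-1,1011--
  m46: 1011-- ←essential
  m47: 10-1-1,1011--
  m48: --0-0-,--00-0,-10--0
  m49: ----01,--0-0-
  m50: --00-0,-1-010,-10--0
  m52: ---10-,--0-0-,-10--0
  m53: ----01,---10-,--0-0-
  m54: -10--0 ←essential
  m57: ----01 ←essential
  m58: -1-010 ←essential
  m60: ---10- ←essential
  m61: ----01,---10-
Essential: ----01, ---10-, --00-0, -0--0-, -1-010, -10--0, 01---1, 1011--
Petrick residual → -001-1, 0--010, 0-0--1
Min cover (11 terms): e'f + de' + c'd'f' + b'e' + b'c'df + bd'ef' + bc'f' + a'd'ef' + a'c'f + a'bf + ab'cd

11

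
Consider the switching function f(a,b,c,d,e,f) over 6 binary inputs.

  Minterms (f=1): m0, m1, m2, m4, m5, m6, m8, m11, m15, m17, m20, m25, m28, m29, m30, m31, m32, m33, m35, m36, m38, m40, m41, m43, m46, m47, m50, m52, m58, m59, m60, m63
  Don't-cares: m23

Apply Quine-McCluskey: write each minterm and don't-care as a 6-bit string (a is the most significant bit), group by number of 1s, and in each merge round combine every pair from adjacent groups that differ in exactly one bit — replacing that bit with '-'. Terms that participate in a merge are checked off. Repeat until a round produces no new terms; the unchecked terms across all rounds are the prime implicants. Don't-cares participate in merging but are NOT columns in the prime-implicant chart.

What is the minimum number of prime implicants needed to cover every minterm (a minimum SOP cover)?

12

size-2^0 implicants → 000000(✓)  000001(✓)  000010(✓)  000100(✓)  000101(✓)  000110(✓)  001000(✓)  001011(✓)  001111(✓)  010001(✓)  010100(✓)  010111(✓)  011001(✓)  011100(✓)  011101(✓)  011110(✓)  011111(✓)  100000(✓)  100001(✓)  100011(✓)  100100(✓)  100110(✓)  101000(✓)  101001(✓)  101011(✓)  101110(✓)  101111(✓)  110010(✓)  110100(✓)  111010(✓)  111011(✓)  111100(✓)  111111(✓)
size-2^1 implicants → -00000(✓)  -00001(✓)  -00100(✓)  -00110(✓)  -01000(✓)  -01011(✓)  -01111(✓)  -10100(✓)  -11100(✓)  -11111(✓)  0-0001  0-0100(✓)  0-1111(✓)  00-000(✓)  000-00(✓)  000-01(✓)  000-10(✓)  0000-0(✓)  00000-(✓)  0001-0(✓)  00010-(✓)  001-11(✓)  01-001  01-100(✓)  01-111  011-01  0111-0(✓)  0111-1(✓)  01110-(✓)  01111-(✓)  1-0100(✓)  1-1011(✓)  1-1111(✓)  10-000(✓)  10-001(✓)  10-011(✓)  10-110  100-00(✓)  1000-1(✓)  10000-(✓)  1001-0(✓)  101-11(✓)  1010-1(✓)  10100-(✓)  10111-  11-010  11-100(✓)  111-11(✓)  11101-
size-2^2 implicants → --0100  --1111  -0-000  -00-00  -0000-  -001-0  -01-11  -1-100  000--0  000-0-  0111--  1-1-11  10-0-1  10-00-
Unchecked terms (primes): --0100, --1111, -0-000, -00-00, -0000-, -001-0, -01-11, -1-100, 0-0001, 000--0, 000-0-, 01-001, 01-111, 011-01, 0111--, 1-1-11, 10-0-1, 10-00-, 10-110, 10111-, 11-010, 11101-
Minterm coverage:
  m0 ⊆ -0-000,-00-00,-0000-,000--0,000-0-
  m1 ⊆ -0000-,0-0001,000-0-
  m2 ⊆ 000--0 [E]
  m4 ⊆ --0100,-00-00,-001-0,000--0,000-0-
  m5 ⊆ 000-0- [E]
  m6 ⊆ -001-0,000--0
  m8 ⊆ -0-000 [E]
  m11 ⊆ -01-11 [E]
  m15 ⊆ --1111,-01-11
  m17 ⊆ 0-0001,01-001
  m20 ⊆ --0100,-1-100
  m25 ⊆ 01-001,011-01
  m28 ⊆ -1-100,0111--
  m29 ⊆ 011-01,0111--
  m30 ⊆ 0111-- [E]
  m31 ⊆ --1111,01-111,0111--
  m32 ⊆ -0-000,-00-00,-0000-,10-00-
  m33 ⊆ -0000-,10-0-1,10-00-
  m35 ⊆ 10-0-1 [E]
  m36 ⊆ --0100,-00-00,-001-0
  m38 ⊆ -001-0,10-110
  m40 ⊆ -0-000,10-00-
  m41 ⊆ 10-0-1,10-00-
  m43 ⊆ -01-11,1-1-11,10-0-1
  m46 ⊆ 10-110,10111-
  m47 ⊆ --1111,-01-11,1-1-11,10111-
  m50 ⊆ 11-010 [E]
  m52 ⊆ --0100,-1-100
  m58 ⊆ 11-010,11101-
  m59 ⊆ 1-1-11,11101-
  m60 ⊆ -1-100 [E]
  m63 ⊆ --1111,1-1-11
E = {-0-000, -01-11, -1-100, 000--0, 000-0-, 0111--, 10-0-1, 11-010}
Petrick residual → --0100, 01-001, 1-1-11, 10-110
Cover = c'de'f' + b'd'e'f' + b'cef + bde'f' + a'b'c'f' + a'b'c'e' + a'bd'e'f + a'bcd + acef + ab'd'f + ab'def' + abd'ef'  |cover|=12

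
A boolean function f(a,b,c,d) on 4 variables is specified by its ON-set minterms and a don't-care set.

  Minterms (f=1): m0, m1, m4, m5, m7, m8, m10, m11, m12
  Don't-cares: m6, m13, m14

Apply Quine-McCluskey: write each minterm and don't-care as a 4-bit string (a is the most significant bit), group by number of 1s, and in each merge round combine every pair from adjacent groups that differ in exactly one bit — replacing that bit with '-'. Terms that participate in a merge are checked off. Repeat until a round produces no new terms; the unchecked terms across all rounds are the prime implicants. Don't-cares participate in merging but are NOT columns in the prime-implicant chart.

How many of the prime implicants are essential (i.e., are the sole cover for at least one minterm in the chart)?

3

size-2^0 implicants → 0000(✓)  0001(✓)  0100(✓)  0101(✓)  0110(✓)  0111(✓)  1000(✓)  1010(✓)  1011(✓)  1100(✓)  1101(✓)  1110(✓)
size-2^1 implicants → -000(✓)  -100(✓)  -101(✓)  -110(✓)  0-00(✓)  0-01(✓)  000-(✓)  01-0(✓)  01-1(✓)  010-(✓)  011-(✓)  1-00(✓)  1-10(✓)  10-0(✓)  101-  11-0(✓)  110-(✓)
size-2^2 implicants → --00  -1-0  -10-  0-0-  01--  1--0
Unchecked terms (primes): --00, -1-0, -10-, 0-0-, 01--, 1--0, 101-
Minterm coverage:
  m0 ⊆ --00,0-0-
  m1 ⊆ 0-0- [E]
  m4 ⊆ --00,-1-0,-10-,0-0-,01--
  m5 ⊆ -10-,0-0-,01--
  m7 ⊆ 01-- [E]
  m8 ⊆ --00,1--0
  m10 ⊆ 1--0,101-
  m11 ⊆ 101- [E]
  m12 ⊆ --00,-1-0,-10-,1--0
E = {0-0-, 01--, 101-}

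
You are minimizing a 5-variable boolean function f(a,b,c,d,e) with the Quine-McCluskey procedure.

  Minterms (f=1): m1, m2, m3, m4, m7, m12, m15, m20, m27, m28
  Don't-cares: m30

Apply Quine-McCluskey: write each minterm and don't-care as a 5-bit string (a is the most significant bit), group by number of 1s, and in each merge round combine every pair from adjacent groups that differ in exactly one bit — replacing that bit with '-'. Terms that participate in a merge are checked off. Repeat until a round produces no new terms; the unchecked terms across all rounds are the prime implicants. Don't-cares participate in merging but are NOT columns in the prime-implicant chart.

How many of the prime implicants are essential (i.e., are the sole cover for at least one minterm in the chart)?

Round 0: 00001✓ 00010✓ 00011✓ 00100✓ 00111✓ 01100✓ 01111✓ 10100✓ 11011 11100✓ 11110✓
Round 1: -0100✓ -1100✓ 0-100✓ 0-111 00-11 000-1 0001- 1-100✓ 111-0
Round 2: --100
PIs = {--100, 0-111, 00-11, 000-1, 0001-, 11011, 111-0}
Coverage chart:
  m1: 000-1 ←essential
  m2: 0001- ←essential
  m3: 00-11,000-1,0001-
  m4: --100 ←essential
  m7: 0-111,00-11
  m12: --100 ←essential
  m15: 0-111 ←essential
  m20: --100 ←essential
  m27: 11011 ←essential
  m28: --100,111-0
Essential: --100, 0-111, 000-1, 0001-, 11011

5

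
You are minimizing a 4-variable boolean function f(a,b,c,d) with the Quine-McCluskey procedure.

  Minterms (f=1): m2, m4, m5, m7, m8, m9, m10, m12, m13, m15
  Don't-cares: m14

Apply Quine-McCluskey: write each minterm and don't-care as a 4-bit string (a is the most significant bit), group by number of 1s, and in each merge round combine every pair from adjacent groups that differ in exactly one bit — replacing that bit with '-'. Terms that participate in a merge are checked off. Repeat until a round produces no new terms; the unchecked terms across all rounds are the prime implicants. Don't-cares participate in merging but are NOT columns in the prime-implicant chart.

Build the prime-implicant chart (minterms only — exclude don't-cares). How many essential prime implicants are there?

[col 0] 0010*, 0100*, 0101*, 0111*, 1000*, 1001*, 1010*, 1100*, 1101*, 1110*, 1111*
[col 1] -010, -100*, -101*, -111*, 01-1*, 010-*, 1-00*, 1-01*, 1-10*, 10-0*, 100-*, 11-0*, 11-1*, 110-*, 111-*
[col 2] -1-1, -10-, 1--0, 1-0-, 11--
Prime implicants: -010, -1-1, -10-, 1--0, 1-0-, 11--
PI chart (minterm → PIs covering it):
  2 | -010  (sole → essential)
  4 | -10-  (sole → essential)
  5 | -1-1,-10-
  7 | -1-1  (sole → essential)
  8 | 1--0,1-0-
  9 | 1-0-  (sole → essential)
  10 | -010,1--0
  12 | -10-,1--0,1-0-,11--
  13 | -1-1,-10-,1-0-,11--
  15 | -1-1,11--
Essential prime implicants: -010, -1-1, -10-, 1-0-

4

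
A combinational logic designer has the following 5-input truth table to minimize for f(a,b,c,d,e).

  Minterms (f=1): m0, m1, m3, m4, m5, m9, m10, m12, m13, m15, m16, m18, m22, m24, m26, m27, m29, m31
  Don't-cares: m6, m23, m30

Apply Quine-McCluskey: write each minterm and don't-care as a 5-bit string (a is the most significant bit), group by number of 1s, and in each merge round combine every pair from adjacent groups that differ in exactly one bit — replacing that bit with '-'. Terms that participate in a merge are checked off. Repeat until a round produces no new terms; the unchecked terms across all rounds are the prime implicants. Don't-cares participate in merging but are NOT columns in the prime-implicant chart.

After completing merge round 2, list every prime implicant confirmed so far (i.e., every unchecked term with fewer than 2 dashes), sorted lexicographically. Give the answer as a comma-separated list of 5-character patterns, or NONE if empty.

Round 0: 00000✓ 00001✓ 00011✓ 00100✓ 00101✓ 00110✓ 01001✓ 01010✓ 01100✓ 01101✓ 01111✓ 10000✓ 10010✓ 10110✓ 10111✓ 11000✓ 11010✓ 11011✓ 11101✓ 11110✓ 11111✓
Round 1: -0000 -0110 -1010 -1101✓ -1111✓ 0-001✓ 0-100✓ 0-101✓ 00-00✓ 00-01✓ 000-1 0000-✓ 001-0 0010-✓ 01-01✓ 011-1✓ 0110-✓ 1-000✓ 1-010✓ 1-110✓ 1-111✓ 10-10✓ 100-0✓ 1011-✓ 11-10✓ 11-11✓ 110-0✓ 1101-✓ 111-1✓ 1111-✓
Round 2: -11-1 0--01 0-10- 00-0- 1--10 1-0-0 1-11- 11-1-
PIs = {-0000, -0110, -1010, -11-1, 0--01, 0-10-, 00-0-, 000-1, 001-0, 1--10, 1-0-0, 1-11-, 11-1-}

-0000, -0110, -1010, 000-1, 001-0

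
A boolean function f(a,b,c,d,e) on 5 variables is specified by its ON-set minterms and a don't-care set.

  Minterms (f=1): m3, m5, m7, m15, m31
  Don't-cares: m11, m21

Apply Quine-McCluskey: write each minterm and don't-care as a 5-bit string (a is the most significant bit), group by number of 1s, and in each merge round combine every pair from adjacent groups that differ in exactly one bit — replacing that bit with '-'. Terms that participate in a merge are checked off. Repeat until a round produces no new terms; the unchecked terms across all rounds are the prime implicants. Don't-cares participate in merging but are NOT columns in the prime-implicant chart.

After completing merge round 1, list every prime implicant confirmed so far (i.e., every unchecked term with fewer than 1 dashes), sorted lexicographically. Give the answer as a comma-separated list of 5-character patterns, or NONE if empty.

NONE

[col 0] 00011*, 00101*, 00111*, 01011*, 01111*, 10101*, 11111*
[col 1] -0101, -1111, 0-011*, 0-111*, 00-11*, 001-1, 01-11*
[col 2] 0--11
Prime implicants: -0101, -1111, 0--11, 001-1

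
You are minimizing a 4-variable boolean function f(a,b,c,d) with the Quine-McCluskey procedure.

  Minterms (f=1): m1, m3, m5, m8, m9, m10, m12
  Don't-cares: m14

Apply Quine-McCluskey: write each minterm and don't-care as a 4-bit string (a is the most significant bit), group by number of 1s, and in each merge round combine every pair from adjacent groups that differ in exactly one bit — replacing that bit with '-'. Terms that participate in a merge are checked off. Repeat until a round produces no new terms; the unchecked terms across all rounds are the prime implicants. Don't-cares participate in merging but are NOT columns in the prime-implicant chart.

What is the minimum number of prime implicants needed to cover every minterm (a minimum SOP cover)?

4

size-2^0 implicants → 0001(✓)  0011(✓)  0101(✓)  1000(✓)  1001(✓)  1010(✓)  1100(✓)  1110(✓)
size-2^1 implicants → -001  0-01  00-1  1-00(✓)  1-10(✓)  10-0(✓)  100-  11-0(✓)
size-2^2 implicants → 1--0
Unchecked terms (primes): -001, 0-01, 00-1, 1--0, 100-
Minterm coverage:
  m1 ⊆ -001,0-01,00-1
  m3 ⊆ 00-1 [E]
  m5 ⊆ 0-01 [E]
  m8 ⊆ 1--0,100-
  m9 ⊆ -001,100-
  m10 ⊆ 1--0 [E]
  m12 ⊆ 1--0 [E]
E = {0-01, 00-1, 1--0}
Petrick residual → -001
Cover = b'c'd + a'c'd + a'b'd + ad'  |cover|=4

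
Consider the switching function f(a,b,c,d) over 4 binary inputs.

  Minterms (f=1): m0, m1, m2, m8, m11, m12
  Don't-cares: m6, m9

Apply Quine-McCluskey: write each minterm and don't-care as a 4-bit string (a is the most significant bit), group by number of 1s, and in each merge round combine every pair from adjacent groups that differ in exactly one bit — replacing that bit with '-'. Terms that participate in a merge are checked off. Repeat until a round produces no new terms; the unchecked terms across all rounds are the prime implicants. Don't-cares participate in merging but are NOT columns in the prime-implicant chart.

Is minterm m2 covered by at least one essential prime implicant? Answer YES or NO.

size-2^0 implicants → 0000(✓)  0001(✓)  0010(✓)  0110(✓)  1000(✓)  1001(✓)  1011(✓)  1100(✓)
size-2^1 implicants → -000(✓)  -001(✓)  0-10  00-0  000-(✓)  1-00  10-1  100-(✓)
size-2^2 implicants → -00-
Unchecked terms (primes): -00-, 0-10, 00-0, 1-00, 10-1
Minterm coverage:
  m0 ⊆ -00-,00-0
  m1 ⊆ -00- [E]
  m2 ⊆ 0-10,00-0
  m8 ⊆ -00-,1-00
  m11 ⊆ 10-1 [E]
  m12 ⊆ 1-00 [E]
E = {-00-, 1-00, 10-1}

NO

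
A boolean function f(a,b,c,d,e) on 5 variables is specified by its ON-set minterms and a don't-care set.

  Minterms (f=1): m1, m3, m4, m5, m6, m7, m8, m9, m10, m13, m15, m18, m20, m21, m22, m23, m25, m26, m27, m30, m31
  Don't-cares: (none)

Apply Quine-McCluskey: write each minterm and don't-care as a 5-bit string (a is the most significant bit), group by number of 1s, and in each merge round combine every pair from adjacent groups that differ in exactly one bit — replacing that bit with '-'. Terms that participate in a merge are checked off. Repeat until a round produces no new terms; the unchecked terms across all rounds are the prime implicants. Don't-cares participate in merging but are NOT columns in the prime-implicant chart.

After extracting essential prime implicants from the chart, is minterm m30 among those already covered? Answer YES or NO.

Round 0: 00001✓ 00011✓ 00100✓ 00101✓ 00110✓ 00111✓ 01000✓ 01001✓ 01010✓ 01101✓ 01111✓ 10010✓ 10100✓ 10101✓ 10110✓ 10111✓ 11001✓ 11010✓ 11011✓ 11110✓ 11111✓
Round 1: -0100✓ -0101✓ -0110✓ -0111✓ -1001 -1010 -1111✓ 0-001✓ 0-101✓ 0-111✓ 00-01✓ 00-11✓ 000-1✓ 001-0✓ 001-1✓ 0010-✓ 0011-✓ 01-01✓ 010-0 0100- 011-1✓ 1-010✓ 1-110✓ 1-111✓ 10-10✓ 101-0✓ 101-1✓ 1010-✓ 1011-✓ 11-10✓ 11-11✓ 110-1 1101-✓ 1111-✓
Round 2: --111 -01-0✓ -01-1✓ -010-✓ -011-✓ 0--01 0-1-1 00--1 001--✓ 1--10 1-11- 101--✓ 11-1-
Round 3: -01--
PIs = {--111, -01--, -1001, -1010, 0--01, 0-1-1, 00--1, 010-0, 0100-, 1--10, 1-11-, 11-1-, 110-1}
Coverage chart:
  m1: 0--01,00--1
  m3: 00--1 ←essential
  m4: -01-- ←essential
  m5: -01--,0--01,0-1-1,00--1
  m6: -01-- ←essential
  m7: --111,-01--,0-1-1,00--1
  m8: 010-0,0100-
  m9: -1001,0--01,0100-
  m10: -1010,010-0
  m13: 0--01,0-1-1
  m15: --111,0-1-1
  m18: 1--10 ←essential
  m20: -01-- ←essential
  m21: -01-- ←essential
  m22: -01--,1--10,1-11-
  m23: --111,-01--,1-11-
  m25: -1001,110-1
  m26: -1010,1--10,11-1-
  m27: 11-1-,110-1
  m30: 1--10,1-11-,11-1-
  m31: --111,1-11-,11-1-
Essential: -01--, 00--1, 1--10

YES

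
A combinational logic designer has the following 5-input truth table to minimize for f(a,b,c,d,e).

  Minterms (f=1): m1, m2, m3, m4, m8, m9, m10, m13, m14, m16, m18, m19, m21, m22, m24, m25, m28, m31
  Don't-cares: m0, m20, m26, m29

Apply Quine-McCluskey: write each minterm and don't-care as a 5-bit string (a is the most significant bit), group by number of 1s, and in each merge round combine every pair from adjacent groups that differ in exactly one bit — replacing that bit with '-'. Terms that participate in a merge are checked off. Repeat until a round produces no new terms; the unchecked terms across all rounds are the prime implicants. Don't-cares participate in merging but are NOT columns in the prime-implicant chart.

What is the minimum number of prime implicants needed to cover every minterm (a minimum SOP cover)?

[col 0] 00000*, 00001*, 00010*, 00011*, 00100*, 01000*, 01001*, 01010*, 01101*, 01110*, 10000*, 10010*, 10011*, 10100*, 10101*, 10110*, 11000*, 11001*, 11010*, 11100*, 11101*, 11111*
[col 1] -0000*, -0010*, -0011*, -0100*, -1000*, -1001*, -1010*, -1101*, 0-000*, 0-001*, 0-010*, 00-00*, 000-0*, 000-1*, 0000-*, 0001-*, 01-01*, 01-10, 010-0*, 0100-*, 1-000*, 1-010*, 1-100*, 1-101*, 10-00*, 10-10*, 100-0*, 1001-*, 101-0*, 1010-*, 11-00*, 11-01*, 110-0*, 1100-*, 111-1, 1110-*
[col 2] --000*, --010*, -0-00, -00-0*, -001-, -1-01, -10-0*, -100-, 0-0-0*, 0-00-, 000--, 1--00, 1-0-0*, 1-10-, 10--0, 11-0-
[col 3] --0-0
Prime implicants: --0-0, -0-00, -001-, -1-01, -100-, 0-00-, 000--, 01-10, 1--00, 1-10-, 10--0, 11-0-, 111-1
PI chart (minterm → PIs covering it):
  1 | 0-00-,000--
  2 | --0-0,-001-,000--
  3 | -001-,000--
  4 | -0-00  (sole → essential)
  8 | --0-0,-100-,0-00-
  9 | -1-01,-100-,0-00-
  10 | --0-0,01-10
  13 | -1-01  (sole → essential)
  14 | 01-10  (sole → essential)
  16 | --0-0,-0-00,1--00,10--0
  18 | --0-0,-001-,10--0
  19 | -001-  (sole → essential)
  21 | 1-10-  (sole → essential)
  22 | 10--0  (sole → essential)
  24 | --0-0,-100-,1--00,11-0-
  25 | -1-01,-100-,11-0-
  28 | 1--00,1-10-,11-0-
  31 | 111-1  (sole → essential)
Essential prime implicants: -0-00, -001-, -1-01, 01-10, 1-10-, 10--0, 111-1
Petrick residual → --0-0, 0-00-
Minimum SOP uses 9 PIs: c'e' + b'd'e' + b'c'd + bd'e + a'c'd' + a'bde' + acd' + ab'e' + abce

9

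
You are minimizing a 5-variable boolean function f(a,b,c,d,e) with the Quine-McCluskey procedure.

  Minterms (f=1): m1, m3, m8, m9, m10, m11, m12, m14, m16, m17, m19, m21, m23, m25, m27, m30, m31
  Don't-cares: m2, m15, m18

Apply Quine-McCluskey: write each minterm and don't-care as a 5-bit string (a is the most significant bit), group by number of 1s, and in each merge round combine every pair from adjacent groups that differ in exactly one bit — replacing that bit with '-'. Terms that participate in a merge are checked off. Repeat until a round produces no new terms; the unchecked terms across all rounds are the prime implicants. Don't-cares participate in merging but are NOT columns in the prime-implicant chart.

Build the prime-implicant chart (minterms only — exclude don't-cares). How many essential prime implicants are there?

size-2^0 implicants → 00001(✓)  00010(✓)  00011(✓)  01000(✓)  01001(✓)  01010(✓)  01011(✓)  01100(✓)  01110(✓)  01111(✓)  10000(✓)  10001(✓)  10010(✓)  10011(✓)  10101(✓)  10111(✓)  11001(✓)  11011(✓)  11110(✓)  11111(✓)
size-2^1 implicants → -0001(✓)  -0010(✓)  -0011(✓)  -1001(✓)  -1011(✓)  -1110(✓)  -1111(✓)  0-001(✓)  0-010(✓)  0-011(✓)  000-1(✓)  0001-(✓)  01-00(✓)  01-10(✓)  01-11(✓)  010-0(✓)  010-1(✓)  0100-(✓)  0101-(✓)  011-0(✓)  0111-(✓)  1-001(✓)  1-011(✓)  1-111(✓)  10-01(✓)  10-11(✓)  100-0(✓)  100-1(✓)  1000-(✓)  1001-(✓)  101-1(✓)  11-11(✓)  110-1(✓)  1111-(✓)
size-2^2 implicants → --001(✓)  --011(✓)  -00-1(✓)  -001-  -1-11  -10-1(✓)  -111-  0-0-1(✓)  0-01-  01--0  01-1-  010--  1--11  1-0-1(✓)  10--1  100--
size-2^3 implicants → --0-1
Unchecked terms (primes): --0-1, -001-, -1-11, -111-, 0-01-, 01--0, 01-1-, 010--, 1--11, 10--1, 100--
Minterm coverage:
  m1 ⊆ --0-1 [E]
  m3 ⊆ --0-1,-001-,0-01-
  m8 ⊆ 01--0,010--
  m9 ⊆ --0-1,010--
  m10 ⊆ 0-01-,01--0,01-1-,010--
  m11 ⊆ --0-1,-1-11,0-01-,01-1-,010--
  m12 ⊆ 01--0 [E]
  m14 ⊆ -111-,01--0,01-1-
  m16 ⊆ 100-- [E]
  m17 ⊆ --0-1,10--1,100--
  m19 ⊆ --0-1,-001-,1--11,10--1,100--
  m21 ⊆ 10--1 [E]
  m23 ⊆ 1--11,10--1
  m25 ⊆ --0-1 [E]
  m27 ⊆ --0-1,-1-11,1--11
  m30 ⊆ -111- [E]
  m31 ⊆ -1-11,-111-,1--11
E = {--0-1, -111-, 01--0, 10--1, 100--}

5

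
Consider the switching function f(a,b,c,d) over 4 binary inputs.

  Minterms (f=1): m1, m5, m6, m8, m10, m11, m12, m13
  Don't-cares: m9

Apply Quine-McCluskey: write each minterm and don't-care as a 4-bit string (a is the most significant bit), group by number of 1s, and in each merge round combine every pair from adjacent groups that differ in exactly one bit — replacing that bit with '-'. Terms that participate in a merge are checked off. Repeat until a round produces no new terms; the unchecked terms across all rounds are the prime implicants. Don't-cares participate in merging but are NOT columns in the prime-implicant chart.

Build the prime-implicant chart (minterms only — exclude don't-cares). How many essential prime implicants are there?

4

size-2^0 implicants → 0001(✓)  0101(✓)  0110  1000(✓)  1001(✓)  1010(✓)  1011(✓)  1100(✓)  1101(✓)
size-2^1 implicants → -001(✓)  -101(✓)  0-01(✓)  1-00(✓)  1-01(✓)  10-0(✓)  10-1(✓)  100-(✓)  101-(✓)  110-(✓)
size-2^2 implicants → --01  1-0-  10--
Unchecked terms (primes): --01, 0110, 1-0-, 10--
Minterm coverage:
  m1 ⊆ --01 [E]
  m5 ⊆ --01 [E]
  m6 ⊆ 0110 [E]
  m8 ⊆ 1-0-,10--
  m10 ⊆ 10-- [E]
  m11 ⊆ 10-- [E]
  m12 ⊆ 1-0- [E]
  m13 ⊆ --01,1-0-
E = {--01, 0110, 1-0-, 10--}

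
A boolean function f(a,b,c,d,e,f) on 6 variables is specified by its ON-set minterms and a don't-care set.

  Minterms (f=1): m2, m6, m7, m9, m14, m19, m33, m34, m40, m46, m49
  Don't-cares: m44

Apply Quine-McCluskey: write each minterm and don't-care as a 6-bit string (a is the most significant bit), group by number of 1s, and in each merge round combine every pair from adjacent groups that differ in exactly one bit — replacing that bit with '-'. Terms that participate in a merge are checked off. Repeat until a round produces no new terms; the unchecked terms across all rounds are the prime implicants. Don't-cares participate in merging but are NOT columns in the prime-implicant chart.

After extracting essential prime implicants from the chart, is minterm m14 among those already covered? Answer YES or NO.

NO

Round 0: 000010✓ 000110✓ 000111✓ 001001 001110✓ 010011 100001✓ 100010✓ 101000✓ 101100✓ 101110✓ 110001✓
Round 1: -00010 -01110 00-110 000-10 00011- 1-0001 101-00 1011-0
PIs = {-00010, -01110, 00-110, 000-10, 00011-, 001001, 010011, 1-0001, 101-00, 1011-0}
Coverage chart:
  m2: -00010,000-10
  m6: 00-110,000-10,00011-
  m7: 00011- ←essential
  m9: 001001 ←essential
  m14: -01110,00-110
  m19: 010011 ←essential
  m33: 1-0001 ←essential
  m34: -00010 ←essential
  m40: 101-00 ←essential
  m46: -01110,1011-0
  m49: 1-0001 ←essential
Essential: -00010, 00011-, 001001, 010011, 1-0001, 101-00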